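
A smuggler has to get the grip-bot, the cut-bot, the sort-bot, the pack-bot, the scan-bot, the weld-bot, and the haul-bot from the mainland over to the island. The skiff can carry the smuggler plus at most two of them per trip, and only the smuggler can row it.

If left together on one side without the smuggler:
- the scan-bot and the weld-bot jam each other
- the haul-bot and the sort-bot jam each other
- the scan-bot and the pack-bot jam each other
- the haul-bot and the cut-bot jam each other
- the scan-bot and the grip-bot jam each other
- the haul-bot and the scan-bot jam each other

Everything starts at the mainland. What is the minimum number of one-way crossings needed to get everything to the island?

Counting alone: the smuggler can take at most 2 across per trip to the island, so moving all 7 needs at least 4 loaded trips out, with a return between consecutive ones — at least 7 crossings.
The safety rule pushes this higher. Following every safe sequence of crossings, the most of the 7 that can be at the island as the skiff arrives there on crossing 7 is 6 — never all 7.
So no plan with fewer than 9 crossings exists, and this one achieves 9:
1. Smuggler goes to the island with the haul-bot and the scan-bot.  [the mainland: the cut-bot, the grip-bot, the pack-bot, the sort-bot, the weld-bot | the island: the haul-bot, the scan-bot]
2. Smuggler goes back to the mainland with the scan-bot.  [the mainland: the cut-bot, the grip-bot, the pack-bot, the scan-bot, the sort-bot, the weld-bot | the island: the haul-bot]
3. Smuggler goes to the island with the grip-bot and the scan-bot.  [the mainland: the cut-bot, the pack-bot, the sort-bot, the weld-bot | the island: the grip-bot, the haul-bot, the scan-bot]
4. Smuggler goes back to the mainland with the scan-bot.  [the mainland: the cut-bot, the pack-bot, the scan-bot, the sort-bot, the weld-bot | the island: the grip-bot, the haul-bot]
5. Smuggler goes to the island with the pack-bot and the weld-bot.  [the mainland: the cut-bot, the scan-bot, the sort-bot | the island: the grip-bot, the haul-bot, the pack-bot, the weld-bot]
6. Smuggler goes back to the mainland alone.  [the mainland: the cut-bot, the scan-bot, the sort-bot | the island: the grip-bot, the haul-bot, the pack-bot, the weld-bot]
7. Smuggler goes to the island with the cut-bot and the sort-bot.  [the mainland: the scan-bot | the island: the cut-bot, the grip-bot, the haul-bot, the pack-bot, the sort-bot, the weld-bot]
8. Smuggler goes back to the mainland with the haul-bot.  [the mainland: the haul-bot, the scan-bot | the island: the cut-bot, the grip-bot, the pack-bot, the sort-bot, the weld-bot]
9. Smuggler goes to the island with the haul-bot and the scan-bot.  [the mainland: — | the island: the cut-bot, the grip-bot, the haul-bot, the pack-bot, the scan-bot, the sort-bot, the weld-bot]

9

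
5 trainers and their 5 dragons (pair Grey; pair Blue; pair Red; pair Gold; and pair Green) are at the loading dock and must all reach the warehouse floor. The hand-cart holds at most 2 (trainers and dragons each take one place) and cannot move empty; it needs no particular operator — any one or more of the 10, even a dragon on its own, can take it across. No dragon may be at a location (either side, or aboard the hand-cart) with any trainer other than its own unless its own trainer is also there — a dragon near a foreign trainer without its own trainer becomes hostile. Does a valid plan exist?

Following every safe sequence of crossings from the start, the most of the 10 that can be at the warehouse floor as the hand-cart arrives there on crossings 1, 3, 5, 7 is 2, 3, 4, 5 respectively; the best ever achieved is 5 of 10.
From crossing 9 on, no configuration arises that was not already reachable earlier: only 82 distinct safe configurations (who is on which side, and where the hand-cart is) can ever be reached, none of them has everyone across, and every continuation just revisits them. So no valid plan exists.

No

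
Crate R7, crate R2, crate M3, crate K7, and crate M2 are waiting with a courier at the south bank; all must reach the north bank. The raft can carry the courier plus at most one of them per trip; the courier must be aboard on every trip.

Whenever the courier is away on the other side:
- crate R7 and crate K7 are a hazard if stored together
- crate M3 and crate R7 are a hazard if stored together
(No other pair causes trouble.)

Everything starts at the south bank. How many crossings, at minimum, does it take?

11

Counting alone: the courier can take at most 1 across per trip to the north bank, so moving all 5 needs at least 5 loaded trips out, with a return between consecutive ones — at least 9 crossings.
The safety rule pushes this higher. Following every safe sequence of crossings, the most of the 5 that can be at the north bank as the raft arrives there on crossing 9 is 4 — never all 5.
So no plan with fewer than 11 crossings exists, and this one achieves 11:
1. Courier goes to the north bank with crate R7.  [the south bank: crate K7, crate M2, crate M3, crate R2 | the north bank: crate R7]
2. Courier goes back to the south bank alone.  [the south bank: crate K7, crate M2, crate M3, crate R2 | the north bank: crate R7]
3. Courier goes to the north bank with crate R2.  [the south bank: crate K7, crate M2, crate M3 | the north bank: crate R2, crate R7]
4. Courier goes back to the south bank alone.  [the south bank: crate K7, crate M2, crate M3 | the north bank: crate R2, crate R7]
5. Courier goes to the north bank with crate M3.  [the south bank: crate K7, crate M2 | the north bank: crate M3, crate R2, crate R7]
6. Courier goes back to the south bank with crate R7.  [the south bank: crate K7, crate M2, crate R7 | the north bank: crate M3, crate R2]
7. Courier goes to the north bank with crate K7.  [the south bank: crate M2, crate R7 | the north bank: crate K7, crate M3, crate R2]
8. Courier goes back to the south bank alone.  [the south bank: crate M2, crate R7 | the north bank: crate K7, crate M3, crate R2]
9. Courier goes to the north bank with crate M2.  [the south bank: crate R7 | the north bank: crate K7, crate M2, crate M3, crate R2]
10. Courier goes back to the south bank alone.  [the south bank: crate R7 | the north bank: crate K7, crate M2, crate M3, crate R2]
11. Courier goes to the north bank with crate R7.  [the south bank: — | the north bank: crate K7, crate M2, crate M3, crate R2, crate R7]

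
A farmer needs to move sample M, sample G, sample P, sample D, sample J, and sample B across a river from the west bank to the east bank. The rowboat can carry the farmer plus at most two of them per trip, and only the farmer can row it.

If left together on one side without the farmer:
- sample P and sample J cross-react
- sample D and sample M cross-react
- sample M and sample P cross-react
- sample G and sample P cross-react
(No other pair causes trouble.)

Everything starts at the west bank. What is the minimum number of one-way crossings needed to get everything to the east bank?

Counting alone: the farmer can take at most 2 across per trip to the east bank, so moving all 6 needs at least 3 loaded trips out, with a return between consecutive ones — at least 5 crossings.
The safety rule pushes this higher. Following every safe sequence of crossings, the most of the 6 that can be at the east bank as the rowboat arrives there on crossing 5 is 5 — never all 6.
So no plan with fewer than 7 crossings exists, and this one achieves 7:
1. Farmer goes to the east bank with sample M and sample P.  [the west bank: sample B, sample D, sample G, sample J | the east bank: sample M, sample P]
2. Farmer goes back to the west bank with sample M.  [the west bank: sample B, sample D, sample G, sample J, sample M | the east bank: sample P]
3. Farmer goes to the east bank with sample G and sample M.  [the west bank: sample B, sample D, sample J | the east bank: sample G, sample M, sample P]
4. Farmer goes back to the west bank with sample P.  [the west bank: sample B, sample D, sample J, sample P | the east bank: sample G, sample M]
5. Farmer goes to the east bank with sample B and sample J.  [the west bank: sample D, sample P | the east bank: sample B, sample G, sample J, sample M]
6. Farmer goes back to the west bank alone.  [the west bank: sample D, sample P | the east bank: sample B, sample G, sample J, sample M]
7. Farmer goes to the east bank with sample D and sample P.  [the west bank: — | the east bank: sample B, sample D, sample G, sample J, sample M, sample P]

7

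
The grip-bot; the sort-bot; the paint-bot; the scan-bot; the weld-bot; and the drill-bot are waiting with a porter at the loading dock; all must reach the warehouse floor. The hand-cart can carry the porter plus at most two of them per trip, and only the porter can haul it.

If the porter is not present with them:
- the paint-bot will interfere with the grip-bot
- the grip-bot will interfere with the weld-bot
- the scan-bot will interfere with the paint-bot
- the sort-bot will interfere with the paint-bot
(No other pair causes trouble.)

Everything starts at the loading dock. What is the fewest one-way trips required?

7

Counting alone: the porter can take at most 2 across per trip to the warehouse floor, so moving all 6 needs at least 3 loaded trips out, with a return between consecutive ones — at least 5 crossings.
The safety rule pushes this higher. Following every safe sequence of crossings, the most of the 6 that can be at the warehouse floor as the hand-cart arrives there on crossing 5 is 5 — never all 6.
So no plan with fewer than 7 crossings exists, and this one achieves 7:
1. Porter goes to the warehouse floor with the grip-bot and the paint-bot.  [the loading dock: the drill-bot, the scan-bot, the sort-bot, the weld-bot | the warehouse floor: the grip-bot, the paint-bot]
2. Porter goes back to the loading dock with the grip-bot.  [the loading dock: the drill-bot, the grip-bot, the scan-bot, the sort-bot, the weld-bot | the warehouse floor: the paint-bot]
3. Porter goes to the warehouse floor with the grip-bot and the sort-bot.  [the loading dock: the drill-bot, the scan-bot, the weld-bot | the warehouse floor: the grip-bot, the paint-bot, the sort-bot]
4. Porter goes back to the loading dock with the paint-bot.  [the loading dock: the drill-bot, the paint-bot, the scan-bot, the weld-bot | the warehouse floor: the grip-bot, the sort-bot]
5. Porter goes to the warehouse floor with the drill-bot and the scan-bot.  [the loading dock: the paint-bot, the weld-bot | the warehouse floor: the drill-bot, the grip-bot, the scan-bot, the sort-bot]
6. Porter goes back to the loading dock alone.  [the loading dock: the paint-bot, the weld-bot | the warehouse floor: the drill-bot, the grip-bot, the scan-bot, the sort-bot]
7. Porter goes to the warehouse floor with the paint-bot and the weld-bot.  [the loading dock: — | the warehouse floor: the drill-bot, the grip-bot, the paint-bot, the scan-bot, the sort-bot, the weld-bot]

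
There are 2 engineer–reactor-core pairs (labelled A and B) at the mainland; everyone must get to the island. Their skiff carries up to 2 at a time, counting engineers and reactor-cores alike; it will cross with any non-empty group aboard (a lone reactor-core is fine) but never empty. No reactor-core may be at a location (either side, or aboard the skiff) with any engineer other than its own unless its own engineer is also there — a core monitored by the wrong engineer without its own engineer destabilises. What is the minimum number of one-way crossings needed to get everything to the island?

5

Counting alone: each trip to the island takes at most 2 across and each return brings at least 1 back, so after t trips out (and t−1 returns) at most 2t − (t−1) of the 4 are across; that first reaches 4 at t = 3, so at least 5 crossings are needed.
The plan below uses exactly 5 crossings, so it is optimal:
1. engineer A and reactor-core A cross → the island.
2. engineer A crosses ← the mainland.
3. engineer A and engineer B cross → the island.
4. engineer B crosses ← the mainland.
5. engineer B and reactor-core B cross → the island.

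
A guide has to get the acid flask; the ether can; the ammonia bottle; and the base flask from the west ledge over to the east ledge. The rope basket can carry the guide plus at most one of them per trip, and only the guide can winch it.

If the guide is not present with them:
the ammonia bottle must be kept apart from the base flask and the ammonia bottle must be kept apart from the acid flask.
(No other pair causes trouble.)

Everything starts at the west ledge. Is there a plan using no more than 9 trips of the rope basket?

Yes

Yes — this plan uses 9 crossings (≤ 9):
1. Guide goes to the east ledge with the ammonia bottle.  [the west ledge: the acid flask, the base flask, the ether can | the east ledge: the ammonia bottle]
2. Guide goes back to the west ledge alone.  [the west ledge: the acid flask, the base flask, the ether can | the east ledge: the ammonia bottle]
3. Guide goes to the east ledge with the acid flask.  [the west ledge: the base flask, the ether can | the east ledge: the acid flask, the ammonia bottle]
4. Guide goes back to the west ledge with the ammonia bottle.  [the west ledge: the ammonia bottle, the base flask, the ether can | the east ledge: the acid flask]
5. Guide goes to the east ledge with the base flask.  [the west ledge: the ammonia bottle, the ether can | the east ledge: the acid flask, the base flask]
6. Guide goes back to the west ledge alone.  [the west ledge: the ammonia bottle, the ether can | the east ledge: the acid flask, the base flask]
7. Guide goes to the east ledge with the ether can.  [the west ledge: the ammonia bottle | the east ledge: the acid flask, the base flask, the ether can]
8. Guide goes back to the west ledge alone.  [the west ledge: the ammonia bottle | the east ledge: the acid flask, the base flask, the ether can]
9. Guide goes to the east ledge with the ammonia bottle.  [the west ledge: — | the east ledge: the acid flask, the ammonia bottle, the base flask, the ether can]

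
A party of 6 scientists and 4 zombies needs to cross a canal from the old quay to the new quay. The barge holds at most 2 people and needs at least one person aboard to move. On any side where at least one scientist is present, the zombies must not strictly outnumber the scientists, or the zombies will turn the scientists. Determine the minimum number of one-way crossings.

17

Counting alone: each trip to the new quay takes at most 2 across and each return brings at least 1 back, so after t trips out (and t−1 returns) at most 2t − (t−1) of the 10 are across; that first reaches 10 at t = 9, so at least 17 crossings are needed.
The plan below uses exactly 17 crossings, so it is optimal:
1. 2 zombies → the new quay.  (the old quay: 6S 2Z; the new quay: 0S 2Z)
2. 1 zombie ← the old quay.  (the old quay: 6S 3Z; the new quay: 0S 1Z)
3. 2 zombies → the new quay.  (the old quay: 6S 1Z; the new quay: 0S 3Z)
4. 1 zombie ← the old quay.  (the old quay: 6S 2Z; the new quay: 0S 2Z)
5. 2 scientists → the new quay.  (the old quay: 4S 2Z; the new quay: 2S 2Z)
6. 1 zombie ← the old quay.  (the old quay: 4S 3Z; the new quay: 2S 1Z)
7. 1 scientist and 1 zombie → the new quay.  (the old quay: 3S 2Z; the new quay: 3S 2Z)
8. 1 zombie ← the old quay.  (the old quay: 3S 3Z; the new quay: 3S 1Z)
9. 2 zombies → the new quay.  (the old quay: 3S 1Z; the new quay: 3S 3Z)
10. 1 zombie ← the old quay.  (the old quay: 3S 2Z; the new quay: 3S 2Z)
11. 1 scientist and 1 zombie → the new quay.  (the old quay: 2S 1Z; the new quay: 4S 3Z)
12. 1 zombie ← the old quay.  (the old quay: 2S 2Z; the new quay: 4S 2Z)
13. 2 zombies → the new quay.  (the old quay: 2S 0Z; the new quay: 4S 4Z)
14. 1 zombie ← the old quay.  (the old quay: 2S 1Z; the new quay: 4S 3Z)
15. 1 scientist and 1 zombie → the new quay.  (the old quay: 1S 0Z; the new quay: 5S 4Z)
16. 1 zombie ← the old quay.  (the old quay: 1S 1Z; the new quay: 5S 3Z)
17. 1 scientist and 1 zombie → the new quay.  (the old quay: 0S 0Z; the new quay: 6S 4Z)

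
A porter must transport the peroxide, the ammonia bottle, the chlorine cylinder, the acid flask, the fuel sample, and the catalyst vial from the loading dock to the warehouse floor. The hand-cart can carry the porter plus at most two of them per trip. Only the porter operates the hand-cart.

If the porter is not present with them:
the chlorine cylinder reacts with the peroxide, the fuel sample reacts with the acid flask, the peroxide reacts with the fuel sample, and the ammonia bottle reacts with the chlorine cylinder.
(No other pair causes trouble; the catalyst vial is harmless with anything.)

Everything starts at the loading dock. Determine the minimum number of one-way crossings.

7

Counting alone: the porter can take at most 2 across per trip to the warehouse floor, so moving all 6 needs at least 3 loaded trips out, with a return between consecutive ones — at least 5 crossings.
The safety rule pushes this higher. Following every safe sequence of crossings, the most of the 6 that can be at the warehouse floor as the hand-cart arrives there on crossing 5 is 5 — never all 6.
So no plan with fewer than 7 crossings exists, and this one achieves 7:
1. Porter goes to the warehouse floor with the chlorine cylinder and the fuel sample.
2. Porter goes back to the loading dock alone.
3. Porter goes to the warehouse floor with the ammonia bottle and the peroxide.
4. Porter goes back to the loading dock with the chlorine cylinder and the fuel sample.
5. Porter goes to the warehouse floor with the acid flask and the catalyst vial.
6. Porter goes back to the loading dock alone.
7. Porter goes to the warehouse floor with the chlorine cylinder and the fuel sample.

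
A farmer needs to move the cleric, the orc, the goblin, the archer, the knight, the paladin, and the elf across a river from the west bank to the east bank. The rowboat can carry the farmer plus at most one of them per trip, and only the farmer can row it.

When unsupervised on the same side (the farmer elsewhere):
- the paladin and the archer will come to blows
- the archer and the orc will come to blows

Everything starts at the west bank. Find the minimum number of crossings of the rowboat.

15

Counting alone: the farmer can take at most 1 across per trip to the east bank, so moving all 7 needs at least 7 loaded trips out, with a return between consecutive ones — at least 13 crossings.
The safety rule pushes this higher. Following every safe sequence of crossings, the most of the 7 that can be at the east bank as the rowboat arrives there on crossing 13 is 6 — never all 7.
So no plan with fewer than 15 crossings exists, and this one achieves 15:
1. Farmer goes to the east bank with the archer.
2. Farmer goes back to the west bank alone.
3. Farmer goes to the east bank with the cleric.
4. Farmer goes back to the west bank alone.
5. Farmer goes to the east bank with the orc.
6. Farmer goes back to the west bank with the archer.
7. Farmer goes to the east bank with the paladin.
8. Farmer goes back to the west bank alone.
9. Farmer goes to the east bank with the goblin.
10. Farmer goes back to the west bank alone.
11. Farmer goes to the east bank with the knight.
12. Farmer goes back to the west bank alone.
13. Farmer goes to the east bank with the elf.
14. Farmer goes back to the west bank alone.
15. Farmer goes to the east bank with the archer.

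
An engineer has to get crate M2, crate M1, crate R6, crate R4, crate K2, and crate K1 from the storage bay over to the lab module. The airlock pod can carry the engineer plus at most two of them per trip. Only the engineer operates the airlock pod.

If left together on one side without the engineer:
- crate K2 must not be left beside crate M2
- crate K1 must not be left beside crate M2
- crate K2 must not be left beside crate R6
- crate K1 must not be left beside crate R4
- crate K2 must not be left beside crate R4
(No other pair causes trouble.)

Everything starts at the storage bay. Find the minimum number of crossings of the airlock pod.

7

Counting alone: the engineer can take at most 2 across per trip to the lab module, so moving all 6 needs at least 3 loaded trips out, with a return between consecutive ones — at least 5 crossings.
The safety rule pushes this higher. Following every safe sequence of crossings, the most of the 6 that can be at the lab module as the airlock pod arrives there on crossing 5 is 5 — never all 6.
So no plan with fewer than 7 crossings exists, and this one achieves 7:
1. Engineer goes to the lab module with crate K1 and crate K2.
2. Engineer goes back to the storage bay alone.
3. Engineer goes to the lab module with crate M1 and crate M2.
4. Engineer goes back to the storage bay with crate K1 and crate K2.
5. Engineer goes to the lab module with crate R4 and crate R6.
6. Engineer goes back to the storage bay alone.
7. Engineer goes to the lab module with crate K1 and crate K2.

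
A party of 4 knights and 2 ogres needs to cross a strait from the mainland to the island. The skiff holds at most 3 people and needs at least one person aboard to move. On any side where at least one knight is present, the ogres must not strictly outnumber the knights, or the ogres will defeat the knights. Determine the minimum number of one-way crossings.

5

Counting alone: each trip to the island takes at most 3 across and each return brings at least 1 back, so after t trips out (and t−1 returns) at most 3t − (t−1) of the 6 are across; that first reaches 6 at t = 3, so at least 5 crossings are needed.
The plan below uses exactly 5 crossings, so it is optimal:
1. 2 ogres → the island.  (the mainland: 4K 0O; the island: 0K 2O)
2. 1 ogre ← the mainland.  (the mainland: 4K 1O; the island: 0K 1O)
3. 2 knights and 1 ogre → the island.  (the mainland: 2K 0O; the island: 2K 2O)
4. 1 ogre ← the mainland.  (the mainland: 2K 1O; the island: 2K 1O)
5. 2 knights and 1 ogre → the island.  (the mainland: 0K 0O; the island: 4K 2O)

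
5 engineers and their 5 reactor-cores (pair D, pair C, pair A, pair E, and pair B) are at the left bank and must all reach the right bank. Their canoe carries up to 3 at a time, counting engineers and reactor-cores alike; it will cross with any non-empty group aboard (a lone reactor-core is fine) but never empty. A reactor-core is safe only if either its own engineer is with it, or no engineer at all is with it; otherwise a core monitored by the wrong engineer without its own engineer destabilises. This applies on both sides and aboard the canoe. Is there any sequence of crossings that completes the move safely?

1. engineer D and reactor-core D cross → the right bank.
2. engineer D crosses ← the left bank.
3. reactor-core A, reactor-core C, and reactor-core E cross → the right bank.
4. reactor-core D crosses ← the left bank.
5. engineer A, engineer C, and engineer E cross → the right bank.
6. engineer C and reactor-core C cross ← the left bank.
7. engineer B, engineer C, and engineer D cross → the right bank.
8. reactor-core A crosses ← the left bank.
9. reactor-core C and reactor-core D cross → the right bank.
10. reactor-core D crosses ← the left bank.
11. reactor-core A, reactor-core B, and reactor-core D cross → the right bank.

Yes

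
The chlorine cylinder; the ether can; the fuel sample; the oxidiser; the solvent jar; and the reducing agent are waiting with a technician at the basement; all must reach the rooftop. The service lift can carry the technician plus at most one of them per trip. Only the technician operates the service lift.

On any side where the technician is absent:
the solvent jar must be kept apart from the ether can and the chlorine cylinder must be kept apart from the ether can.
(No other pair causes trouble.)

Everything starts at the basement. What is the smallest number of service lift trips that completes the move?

Counting alone: the technician can take at most 1 across per trip to the rooftop, so moving all 6 needs at least 6 loaded trips out, with a return between consecutive ones — at least 11 crossings.
The safety rule pushes this higher. Following every safe sequence of crossings, the most of the 6 that can be at the rooftop as the service lift arrives there on crossing 11 is 5 — never all 6.
So no plan with fewer than 13 crossings exists, and this one achieves 13:
1. Technician goes to the rooftop with the ether can.  [the basement: the chlorine cylinder, the fuel sample, the oxidiser, the reducing agent, the solvent jar | the rooftop: the ether can]
2. Technician goes back to the basement alone.  [the basement: the chlorine cylinder, the fuel sample, the oxidiser, the reducing agent, the solvent jar | the rooftop: the ether can]
3. Technician goes to the rooftop with the chlorine cylinder.  [the basement: the fuel sample, the oxidiser, the reducing agent, the solvent jar | the rooftop: the chlorine cylinder, the ether can]
4. Technician goes back to the basement with the ether can.  [the basement: the ether can, the fuel sample, the oxidiser, the reducing agent, the solvent jar | the rooftop: the chlorine cylinder]
5. Technician goes to the rooftop with the solvent jar.  [the basement: the ether can, the fuel sample, the oxidiser, the reducing agent | the rooftop: the chlorine cylinder, the solvent jar]
6. Technician goes back to the basement alone.  [the basement: the ether can, the fuel sample, the oxidiser, the reducing agent | the rooftop: the chlorine cylinder, the solvent jar]
7. Technician goes to the rooftop with the fuel sample.  [the basement: the ether can, the oxidiser, the reducing agent | the rooftop: the chlorine cylinder, the fuel sample, the solvent jar]
8. Technician goes back to the basement alone.  [the basement: the ether can, the oxidiser, the reducing agent | the rooftop: the chlorine cylinder, the fuel sample, the solvent jar]
9. Technician goes to the rooftop with the oxidiser.  [the basement: the ether can, the reducing agent | the rooftop: the chlorine cylinder, the fuel sample, the oxidiser, the solvent jar]
10. Technician goes back to the basement alone.  [the basement: the ether can, the reducing agent | the rooftop: the chlorine cylinder, the fuel sample, the oxidiser, the solvent jar]
11. Technician goes to the rooftop with the reducing agent.  [the basement: the ether can | the rooftop: the chlorine cylinder, the fuel sample, the oxidiser, the reducing agent, the solvent jar]
12. Technician goes back to the basement alone.  [the basement: the ether can | the rooftop: the chlorine cylinder, the fuel sample, the oxidiser, the reducing agent, the solvent jar]
13. Technician goes to the rooftop with the ether can.  [the basement: — | the rooftop: the chlorine cylinder, the ether can, the fuel sample, the oxidiser, the reducing agent, the solvent jar]

13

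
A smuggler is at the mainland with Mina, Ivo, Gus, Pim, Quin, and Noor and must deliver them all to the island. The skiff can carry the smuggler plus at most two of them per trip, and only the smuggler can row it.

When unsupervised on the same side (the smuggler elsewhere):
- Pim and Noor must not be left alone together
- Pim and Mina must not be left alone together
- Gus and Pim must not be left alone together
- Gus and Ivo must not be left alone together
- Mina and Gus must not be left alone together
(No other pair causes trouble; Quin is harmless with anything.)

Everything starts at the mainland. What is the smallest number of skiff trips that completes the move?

Counting alone: the smuggler can take at most 2 across per trip to the island, so moving all 6 needs at least 3 loaded trips out, with a return between consecutive ones — at least 5 crossings.
The safety rule pushes this higher. Following every safe sequence of crossings, the most of the 6 that can be at the island as the skiff arrives there on crossings 5, 7 is 4, 5 respectively — never all 6.
So no plan with fewer than 9 crossings exists, and this one achieves 9:
1. Smuggler goes to the island with Gus and Pim.  [the mainland: Ivo, Mina, Noor, Quin | the island: Gus, Pim]
2. Smuggler goes back to the mainland with Gus.  [the mainland: Gus, Ivo, Mina, Noor, Quin | the island: Pim]
3. Smuggler goes to the island with Ivo and Mina.  [the mainland: Gus, Noor, Quin | the island: Ivo, Mina, Pim]
4. Smuggler goes back to the mainland with Mina.  [the mainland: Gus, Mina, Noor, Quin | the island: Ivo, Pim]
5. Smuggler goes to the island with Mina and Quin.  [the mainland: Gus, Noor | the island: Ivo, Mina, Pim, Quin]
6. Smuggler goes back to the mainland with Mina.  [the mainland: Gus, Mina, Noor | the island: Ivo, Pim, Quin]
7. Smuggler goes to the island with Mina and Noor.  [the mainland: Gus | the island: Ivo, Mina, Noor, Pim, Quin]
8. Smuggler goes back to the mainland with Pim.  [the mainland: Gus, Pim | the island: Ivo, Mina, Noor, Quin]
9. Smuggler goes to the island with Gus and Pim.  [the mainland: — | the island: Gus, Ivo, Mina, Noor, Pim, Quin]

9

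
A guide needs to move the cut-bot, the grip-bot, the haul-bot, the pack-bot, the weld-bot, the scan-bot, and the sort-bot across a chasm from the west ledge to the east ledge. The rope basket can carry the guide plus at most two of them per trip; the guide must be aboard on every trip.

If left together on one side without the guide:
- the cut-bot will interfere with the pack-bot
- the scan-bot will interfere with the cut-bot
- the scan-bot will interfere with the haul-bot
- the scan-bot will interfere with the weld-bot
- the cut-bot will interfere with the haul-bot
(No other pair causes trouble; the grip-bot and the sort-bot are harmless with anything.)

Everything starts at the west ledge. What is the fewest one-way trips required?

11

Counting alone: the guide can take at most 2 across per trip to the east ledge, so moving all 7 needs at least 4 loaded trips out, with a return between consecutive ones — at least 7 crossings.
The safety rule pushes this higher. Following every safe sequence of crossings, the most of the 7 that can be at the east ledge as the rope basket arrives there on crossings 7, 9 is 5, 6 respectively — never all 7.
So no plan with fewer than 11 crossings exists, and this one achieves 11:
1. Guide goes to the east ledge with the cut-bot and the scan-bot.
2. Guide goes back to the west ledge with the cut-bot.
3. Guide goes to the east ledge with the cut-bot and the grip-bot.
4. Guide goes back to the west ledge with the cut-bot.
5. Guide goes to the east ledge with the cut-bot and the pack-bot.
6. Guide goes back to the west ledge with the cut-bot.
7. Guide goes to the east ledge with the cut-bot and the sort-bot.
8. Guide goes back to the west ledge with the cut-bot.
9. Guide goes to the east ledge with the haul-bot and the weld-bot.
10. Guide goes back to the west ledge with the scan-bot.
11. Guide goes to the east ledge with the cut-bot and the scan-bot.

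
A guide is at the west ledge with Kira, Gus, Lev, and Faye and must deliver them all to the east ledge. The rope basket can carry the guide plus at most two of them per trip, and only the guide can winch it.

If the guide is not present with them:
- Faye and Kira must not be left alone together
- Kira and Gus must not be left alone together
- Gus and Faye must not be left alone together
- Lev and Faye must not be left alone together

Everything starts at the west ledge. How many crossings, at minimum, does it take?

Counting alone: the guide can take at most 2 across per trip to the east ledge, so moving all 4 needs at least 2 loaded trips out, with a return between consecutive ones — at least 3 crossings.
The safety rule pushes this higher. Following every safe sequence of crossings, the most of the 4 that can be at the east ledge as the rope basket arrives there on crossing 3 is 3 — never all 4.
So no plan with fewer than 5 crossings exists, and this one achieves 5:
1. Guide goes to the east ledge with Faye and Kira.
2. Guide goes back to the west ledge with Kira.
3. Guide goes to the east ledge with Kira and Lev.
4. Guide goes back to the west ledge with Faye.
5. Guide goes to the east ledge with Faye and Gus.

5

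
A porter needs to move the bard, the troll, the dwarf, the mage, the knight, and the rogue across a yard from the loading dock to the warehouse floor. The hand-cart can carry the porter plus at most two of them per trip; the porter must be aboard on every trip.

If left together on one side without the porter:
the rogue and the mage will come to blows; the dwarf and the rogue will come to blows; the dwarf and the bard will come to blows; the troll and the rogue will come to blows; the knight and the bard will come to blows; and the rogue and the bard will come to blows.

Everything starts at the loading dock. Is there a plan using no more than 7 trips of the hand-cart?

Counting alone: the porter can take at most 2 across per trip to the warehouse floor, so moving all 6 needs at least 3 loaded trips out, with a return between consecutive ones — at least 5 crossings.
The safety rule pushes this higher. Following every safe sequence of crossings, the most of the 6 that can be at the warehouse floor as the hand-cart arrives there on crossings 5, 7 is 4, 5 respectively — never all 6.
So the move cannot be finished within 7 crossings. (The shortest complete plan takes 9:)
1. Porter goes to the warehouse floor with the bard and the rogue.  [the loading dock: the dwarf, the knight, the mage, the troll | the warehouse floor: the bard, the rogue]
2. Porter goes back to the loading dock with the bard.  [the loading dock: the bard, the dwarf, the knight, the mage, the troll | the warehouse floor: the rogue]
3. Porter goes to the warehouse floor with the bard and the troll.  [the loading dock: the dwarf, the knight, the mage | the warehouse floor: the bard, the rogue, the troll]
4. Porter goes back to the loading dock with the rogue.  [the loading dock: the dwarf, the knight, the mage, the rogue | the warehouse floor: the bard, the troll]
5. Porter goes to the warehouse floor with the dwarf and the mage.  [the loading dock: the knight, the rogue | the warehouse floor: the bard, the dwarf, the mage, the troll]
6. Porter goes back to the loading dock with the bard.  [the loading dock: the bard, the knight, the rogue | the warehouse floor: the dwarf, the mage, the troll]
7. Porter goes to the warehouse floor with the bard and the knight.  [the loading dock: the rogue | the warehouse floor: the bard, the dwarf, the knight, the mage, the troll]
8. Porter goes back to the loading dock with the bard.  [the loading dock: the bard, the rogue | the warehouse floor: the dwarf, the knight, the mage, the troll]
9. Porter goes to the warehouse floor with the bard and the rogue.  [the loading dock: — | the warehouse floor: the bard, the dwarf, the knight, the mage, the rogue, the troll]

No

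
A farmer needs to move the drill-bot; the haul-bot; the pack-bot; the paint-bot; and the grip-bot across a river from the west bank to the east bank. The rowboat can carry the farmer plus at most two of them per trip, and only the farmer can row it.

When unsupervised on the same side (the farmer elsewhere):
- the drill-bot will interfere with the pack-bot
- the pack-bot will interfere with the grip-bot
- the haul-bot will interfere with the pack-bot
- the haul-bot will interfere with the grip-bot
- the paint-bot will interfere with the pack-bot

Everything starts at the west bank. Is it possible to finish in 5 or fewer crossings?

No

Counting alone: the farmer can take at most 2 across per trip to the east bank, so moving all 5 needs at least 3 loaded trips out, with a return between consecutive ones — at least 5 crossings.
The safety rule pushes this higher. Following every safe sequence of crossings, the most of the 5 that can be at the east bank as the rowboat arrives there on crossing 5 is 4 — never all 5.
So the move cannot be finished within 5 crossings. (The shortest complete plan takes 7:)
1. Farmer goes to the east bank with the haul-bot and the pack-bot.  [the west bank: the drill-bot, the grip-bot, the paint-bot | the east bank: the haul-bot, the pack-bot]
2. Farmer goes back to the west bank with the haul-bot.  [the west bank: the drill-bot, the grip-bot, the haul-bot, the paint-bot | the east bank: the pack-bot]
3. Farmer goes to the east bank with the drill-bot and the haul-bot.  [the west bank: the grip-bot, the paint-bot | the east bank: the drill-bot, the haul-bot, the pack-bot]
4. Farmer goes back to the west bank with the pack-bot.  [the west bank: the grip-bot, the pack-bot, the paint-bot | the east bank: the drill-bot, the haul-bot]
5. Farmer goes to the east bank with the pack-bot and the paint-bot.  [the west bank: the grip-bot | the east bank: the drill-bot, the haul-bot, the pack-bot, the paint-bot]
6. Farmer goes back to the west bank with the pack-bot.  [the west bank: the grip-bot, the pack-bot | the east bank: the drill-bot, the haul-bot, the paint-bot]
7. Farmer goes to the east bank with the grip-bot and the pack-bot.  [the west bank: — | the east bank: the drill-bot, the grip-bot, the haul-bot, the pack-bot, the paint-bot]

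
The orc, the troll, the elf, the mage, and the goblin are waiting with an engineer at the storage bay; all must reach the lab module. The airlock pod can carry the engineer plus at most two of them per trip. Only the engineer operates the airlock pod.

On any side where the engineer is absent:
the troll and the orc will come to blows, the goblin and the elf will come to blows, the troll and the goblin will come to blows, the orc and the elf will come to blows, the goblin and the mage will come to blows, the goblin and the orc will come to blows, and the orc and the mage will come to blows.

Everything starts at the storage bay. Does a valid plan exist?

Following every safe sequence of crossings from the start, the most of the 5 that can be at the lab module as the airlock pod arrives there on crossings 1, 3 is 2, 3 respectively; the best ever achieved is 3 of 5.
From crossing 5 on, no configuration arises that was not already reachable earlier: only 10 distinct safe configurations (who is on which side, and where the airlock pod is) can ever be reached, none of them has everyone across, and every continuation just revisits them. So no valid plan exists.

No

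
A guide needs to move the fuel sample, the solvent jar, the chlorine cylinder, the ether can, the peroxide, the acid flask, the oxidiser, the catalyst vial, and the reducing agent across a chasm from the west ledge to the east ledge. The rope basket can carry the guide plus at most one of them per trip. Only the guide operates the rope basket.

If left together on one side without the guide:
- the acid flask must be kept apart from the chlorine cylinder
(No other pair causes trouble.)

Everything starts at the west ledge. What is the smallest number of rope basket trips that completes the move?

Counting alone: the guide can take at most 1 across per trip to the east ledge, so moving all 9 needs at least 9 loaded trips out, with a return between consecutive ones — at least 17 crossings.
The plan below uses exactly 17 crossings, so it is optimal:
1. Guide goes to the east ledge with the chlorine cylinder.  [the west ledge: the acid flask, the catalyst vial, the ether can, the fuel sample, the oxidiser, the peroxide, the reducing agent, the solvent jar | the east ledge: the chlorine cylinder]
2. Guide goes back to the west ledge alone.  [the west ledge: the acid flask, the catalyst vial, the ether can, the fuel sample, the oxidiser, the peroxide, the reducing agent, the solvent jar | the east ledge: the chlorine cylinder]
3. Guide goes to the east ledge with the fuel sample.  [the west ledge: the acid flask, the catalyst vial, the ether can, the oxidiser, the peroxide, the reducing agent, the solvent jar | the east ledge: the chlorine cylinder, the fuel sample]
4. Guide goes back to the west ledge alone.  [the west ledge: the acid flask, the catalyst vial, the ether can, the oxidiser, the peroxide, the reducing agent, the solvent jar | the east ledge: the chlorine cylinder, the fuel sample]
5. Guide goes to the east ledge with the solvent jar.  [the west ledge: the acid flask, the catalyst vial, the ether can, the oxidiser, the peroxide, the reducing agent | the east ledge: the chlorine cylinder, the fuel sample, the solvent jar]
6. Guide goes back to the west ledge alone.  [the west ledge: the acid flask, the catalyst vial, the ether can, the oxidiser, the peroxide, the reducing agent | the east ledge: the chlorine cylinder, the fuel sample, the solvent jar]
7. Guide goes to the east ledge with the ether can.  [the west ledge: the acid flask, the catalyst vial, the oxidiser, the peroxide, the reducing agent | the east ledge: the chlorine cylinder, the ether can, the fuel sample, the solvent jar]
8. Guide goes back to the west ledge alone.  [the west ledge: the acid flask, the catalyst vial, the oxidiser, the peroxide, the reducing agent | the east ledge: the chlorine cylinder, the ether can, the fuel sample, the solvent jar]
9. Guide goes to the east ledge with the peroxide.  [the west ledge: the acid flask, the catalyst vial, the oxidiser, the reducing agent | the east ledge: the chlorine cylinder, the ether can, the fuel sample, the peroxide, the solvent jar]
10. Guide goes back to the west ledge alone.  [the west ledge: the acid flask, the catalyst vial, the oxidiser, the reducing agent | the east ledge: the chlorine cylinder, the ether can, the fuel sample, the peroxide, the solvent jar]
11. Guide goes to the east ledge with the oxidiser.  [the west ledge: the acid flask, the catalyst vial, the reducing agent | the east ledge: the chlorine cylinder, the ether can, the fuel sample, the oxidiser, the peroxide, the solvent jar]
12. Guide goes back to the west ledge alone.  [the west ledge: the acid flask, the catalyst vial, the reducing agent | the east ledge: the chlorine cylinder, the ether can, the fuel sample, the oxidiser, the peroxide, the solvent jar]
13. Guide goes to the east ledge with the catalyst vial.  [the west ledge: the acid flask, the reducing agent | the east ledge: the catalyst vial, the chlorine cylinder, the ether can, the fuel sample, the oxidiser, the peroxide, the solvent jar]
14. Guide goes back to the west ledge alone.  [the west ledge: the acid flask, the reducing agent | the east ledge: the catalyst vial, the chlorine cylinder, the ether can, the fuel sample, the oxidiser, the peroxide, the solvent jar]
15. Guide goes to the east ledge with the reducing agent.  [the west ledge: the acid flask | the east ledge: the catalyst vial, the chlorine cylinder, the ether can, the fuel sample, the oxidiser, the peroxide, the reducing agent, the solvent jar]
16. Guide goes back to the west ledge alone.  [the west ledge: the acid flask | the east ledge: the catalyst vial, the chlorine cylinder, the ether can, the fuel sample, the oxidiser, the peroxide, the reducing agent, the solvent jar]
17. Guide goes to the east ledge with the acid flask.  [the west ledge: — | the east ledge: the acid flask, the catalyst vial, the chlorine cylinder, the ether can, the fuel sample, the oxidiser, the peroxide, the reducing agent, the solvent jar]

17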